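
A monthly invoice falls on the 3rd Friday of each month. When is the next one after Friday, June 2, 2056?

June 16, 2056

June 2056 starts on a Thursday; its first Friday is the 2nd, so the 3rd Friday is the 16th — June 16, 2056.
June 16, 2056 is after June 2, 2056, so that is the next one.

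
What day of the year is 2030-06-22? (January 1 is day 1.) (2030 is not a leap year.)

Days in months before June: 31 + 28 + 31 + 30 + 31 = 151.
Plus 22 days into June → day 173.

173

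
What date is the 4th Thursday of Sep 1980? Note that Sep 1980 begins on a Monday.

Sep 1980 begins on a Monday, so the first Thursday is Sep 4 (3 days later).
The 4th Thursday is 3 weeks later: 4 + 21 = 25.

Sep 25, 1980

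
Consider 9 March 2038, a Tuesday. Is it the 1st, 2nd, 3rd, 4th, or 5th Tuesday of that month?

2nd

Day 9 falls in week ⌈9/7⌉ of the month.
Days 1–7 hold the 1st Tuesday, 8–14 the 2nd, 15–21 the 3rd, 22–28 the 4th, 29–31 the 5th.
9 is in the range for the 2nd.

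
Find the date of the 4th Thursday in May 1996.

23 May 1996

May 1996 begins on a Wednesday, so the first Thursday is May 2 (1 day later).
The 4th Thursday is 3 weeks later: 2 + 21 = 23.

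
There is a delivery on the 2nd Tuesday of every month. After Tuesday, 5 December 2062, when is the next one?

12 December 2062

December 2062 starts on a Friday; its first Tuesday is the 5th, so the 2nd Tuesday is the 12th — 12 December 2062.
12 December 2062 is after 5 December 2062, so that is the next one.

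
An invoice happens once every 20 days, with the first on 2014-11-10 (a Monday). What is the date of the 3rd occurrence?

2014-12-20

The 3rd occurrence is 2 intervals after the first: 2 × 20 = 40 days after 2014-11-10.
November has 30 days — 20 days to the end of November leaves 20.
20 days into December → 2014-12-20.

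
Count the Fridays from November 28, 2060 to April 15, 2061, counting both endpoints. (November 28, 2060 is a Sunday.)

20

November 28, 2060 is a Sunday; the first Friday on or after it is December 3, 2060 (5 days later).
From December 3, 2060 to April 15, 2061: 28 + 31 + 28 + 31 + 15 = 133 days (rest of December, January, February, March, April).
133 ÷ 7 = 19 full weeks with remainder 0, so 19 more Fridays after the first → 20.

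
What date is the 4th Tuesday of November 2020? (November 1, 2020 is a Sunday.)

November 24, 2020

November 2020 begins on a Sunday, so the first Tuesday is November 3 (2 days later).
The 4th Tuesday is 3 weeks later: 3 + 21 = 24.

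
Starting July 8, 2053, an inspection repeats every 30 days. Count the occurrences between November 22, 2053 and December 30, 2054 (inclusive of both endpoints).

Occurrences land 30·i days after July 8, 2053 for i = 0, 1, 2, …
November 22, 2053 is 137 days after the start; 137 ÷ 30 = 4 remainder 17; since the remainder is 17, round up to i = 5. First occurrence in the window: #6 on December 5, 2053 (5×30 = 150 days in).
December 30, 2054 is 540 days after the start; 540 ÷ 30 = 18 remainder 0. Last occurrence in the window: #19 on December 30, 2054.
Occurrences #6 through #19: 14 in total.

14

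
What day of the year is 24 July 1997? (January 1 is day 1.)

Days in months before July: 31 + 28 + 31 + 30 + 31 + 30 = 181.
Plus 24 days into July → day 205.

205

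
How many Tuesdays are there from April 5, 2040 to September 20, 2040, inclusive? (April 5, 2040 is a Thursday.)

April 5, 2040 is a Thursday; the first Tuesday on or after it is April 10, 2040 (5 days later).
From April 10, 2040 to September 20, 2040: 20 + 31 + 30 + 31 + 31 + 20 = 163 days (rest of April, May, June, July, August, September).
163 ÷ 7 = 23 full weeks with remainder 2, so 23 more Tuesdays after the first → 24.

24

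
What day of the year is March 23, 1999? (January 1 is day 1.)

Days in months before March: 31 + 28 = 59.
Plus 23 days into March → day 82.

82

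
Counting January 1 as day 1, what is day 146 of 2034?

26 May 2034

January has 31 days (146 − 31 = 115 remain).
February has 28 days (115 − 28 = 87 remain).
March has 31 days (87 − 31 = 56 remain).
April has 30 days (56 − 30 = 26 remain).
26 into May → May 26.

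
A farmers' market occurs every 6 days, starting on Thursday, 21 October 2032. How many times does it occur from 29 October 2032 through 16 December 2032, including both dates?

8

Occurrences land 6·i days after 21 October 2032 for i = 0, 1, 2, …
29 October 2032 is 8 days after the start; 8 ÷ 6 = 1 remainder 2; since the remainder is 2, round up to i = 2. First occurrence in the window: #3 on 2 November 2032 (2×6 = 12 days in).
16 December 2032 is 56 days after the start; 56 ÷ 6 = 9 remainder 2. Last occurrence in the window: #10 on 14 December 2032.
Occurrences #3 through #10: 8 in total.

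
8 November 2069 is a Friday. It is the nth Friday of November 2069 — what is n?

2nd

Day 8 falls in week ⌈8/7⌉ of the month.
Days 1–7 hold the 1st Friday, 8–14 the 2nd, 15–21 the 3rd, 22–28 the 4th, 29–31 the 5th.
8 is in the range for the 2nd.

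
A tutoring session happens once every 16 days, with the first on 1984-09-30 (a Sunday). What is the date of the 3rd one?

1984-11-01

The 3rd occurrence is 2 intervals after the first: 2 × 16 = 32 days after 1984-09-30.
September has 30 days — 0 days to the end of September leaves 32.
October has 31 days (1 left).
1 day into November → 1984-11-01.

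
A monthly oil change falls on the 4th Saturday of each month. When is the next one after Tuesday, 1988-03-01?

March 1988 starts on a Tuesday; its first Saturday is the 5th, so the 4th Saturday is the 26th — 1988-03-26.
1988-03-26 is after 1988-03-01, so that is the next one.

1988-03-26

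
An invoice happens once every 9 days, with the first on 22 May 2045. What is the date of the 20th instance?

The 20th occurrence is 19 intervals after the first: 19 × 9 = 171 days after 22 May 2045.
May has 31 days — 9 days to the end of May leaves 162.
June has 30 days (132 left).
July has 31 days (101 left).
August has 31 days (70 left).
September has 30 days (40 left).
October has 31 days (9 left).
9 days into November → 9 November 2045.

9 November 2045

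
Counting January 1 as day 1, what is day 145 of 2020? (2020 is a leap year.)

January has 31 days (145 − 31 = 114 remain).
February has 29 days (114 − 29 = 85 remain).
March has 31 days (85 − 31 = 54 remain).
April has 30 days (54 − 30 = 24 remain).
24 into May → May 24.

May 24, 2020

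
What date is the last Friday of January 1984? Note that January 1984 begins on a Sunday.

1984-01-27

January 1984 begins on a Sunday, so the first Friday is January 6 (5 days later).
January 1984 has 31 days. Adding weeks: 6, 13, 20, 27 — the last one ≤ 31 is the 27th.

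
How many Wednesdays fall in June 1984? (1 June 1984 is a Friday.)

4

1 June 1984 is a Friday; the first Wednesday on or after it is 6 June 1984 (5 days later).
From 6 June 1984 to 30 June 1984 is 30 − 6 = 24 days.
24 ÷ 7 = 3 full weeks with remainder 3, so 3 more Wednesdays after the first → 4.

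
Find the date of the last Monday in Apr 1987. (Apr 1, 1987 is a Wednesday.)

Apr 27, 1987

Apr 1987 begins on a Wednesday, so the first Monday is Apr 6 (5 days later).
Apr 1987 has 30 days. Adding weeks: 6, 13, 20, 27 — the last one ≤ 30 is the 27th.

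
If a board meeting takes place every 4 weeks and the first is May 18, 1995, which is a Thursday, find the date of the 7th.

The 7th occurrence is 6 intervals after the first: 6 × 28 = 168 days after May 18, 1995.
May has 31 days — 13 days to the end of May leaves 155.
June has 30 days (125 left).
July has 31 days (94 left).
August has 31 days (63 left).
September has 30 days (33 left).
October has 31 days (2 left).
2 days into November → November 2, 1995.

November 2, 1995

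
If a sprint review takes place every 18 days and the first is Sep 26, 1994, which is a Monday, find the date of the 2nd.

The 2nd occurrence is 1 interval after the first: 1 × 18 = 18 days after Sep 26, 1994.
Sep has 30 days — 4 days to the end of Sep leaves 14.
14 days into Oct → Oct 14, 1994.

Oct 14, 1994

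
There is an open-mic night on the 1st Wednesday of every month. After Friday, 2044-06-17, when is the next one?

2044-07-06

June 2044 starts on a Wednesday, so its 1st Wednesday is 2044-06-01.
That is not after 2044-06-17, so look at July 2044.
July 2044 starts on a Friday, so its 1st Wednesday is 2044-07-06 (5 days in).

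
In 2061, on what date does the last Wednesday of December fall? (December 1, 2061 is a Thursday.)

December 28, 2061

December 2061 begins on a Thursday, so the first Wednesday is December 7 (6 days later).
December 2061 has 31 days. Adding weeks: 7, 14, 21, 28 — the last one ≤ 31 is the 28th.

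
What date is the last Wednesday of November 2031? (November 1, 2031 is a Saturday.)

2031-11-26

November 2031 begins on a Saturday, so the first Wednesday is November 5 (4 days later).
November 2031 has 30 days. Adding weeks: 5, 12, 19, 26 — the last one ≤ 30 is the 26th.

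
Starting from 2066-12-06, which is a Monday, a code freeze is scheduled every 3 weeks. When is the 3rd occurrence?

The 3rd occurrence is 2 intervals after the first: 2 × 21 = 42 days after 2066-12-06.
December has 31 days — 25 days to the end of December leaves 17.
17 days into January → 2067-01-17.

2067-01-17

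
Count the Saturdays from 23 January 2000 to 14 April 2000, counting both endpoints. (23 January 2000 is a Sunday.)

23 January 2000 is a Sunday; the first Saturday on or after it is 29 January 2000 (6 days later).
From 29 January 2000 to 14 April 2000: 2 + 29 + 31 + 14 = 76 days (rest of January, February, March, April).
76 ÷ 7 = 10 full weeks with remainder 6, so 10 more Saturdays after the first → 11.

11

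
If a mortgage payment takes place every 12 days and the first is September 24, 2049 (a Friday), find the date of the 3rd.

The 3rd occurrence is 2 intervals after the first: 2 × 12 = 24 days after September 24, 2049.
September has 30 days — 6 days to the end of September leaves 18.
18 days into October → October 18, 2049.

October 18, 2049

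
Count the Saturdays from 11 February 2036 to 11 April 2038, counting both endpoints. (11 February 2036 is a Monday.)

113

11 February 2036 is a Monday; the first Saturday on or after it is 16 February 2036 (5 days later).
From 16 February 2036 to 11 April 2038: 319 + 365 + 101 = 785 days (rest of 2036, 2037, to 11 April 2038 in 2038).
785 ÷ 7 = 112 full weeks with remainder 1, so 112 more Saturdays after the first → 113.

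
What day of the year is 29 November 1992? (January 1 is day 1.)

334

Days in months before November: 31 + 29 + 31 + 30 + 31 + 30 + 31 + 31 + 30 + 31 = 305.
Plus 29 days into November → day 334.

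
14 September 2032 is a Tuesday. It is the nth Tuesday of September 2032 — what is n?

Day 14 falls in week ⌈14/7⌉ of the month.
Days 1–7 hold the 1st Tuesday, 8–14 the 2nd, 15–21 the 3rd, 22–28 the 4th, 29–31 the 5th.
14 is in the range for the 2nd.

2nd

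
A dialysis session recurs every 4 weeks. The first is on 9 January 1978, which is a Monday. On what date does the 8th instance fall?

24 July 1978

The 8th occurrence is 7 intervals after the first: 7 × 28 = 196 days after 9 January 1978.
January has 31 days — 22 days to the end of January leaves 174.
February has 28 days (146 left).
March has 31 days (115 left).
April has 30 days (85 left).
May has 31 days (54 left).
June has 30 days (24 left).
24 days into July → 24 July 1978.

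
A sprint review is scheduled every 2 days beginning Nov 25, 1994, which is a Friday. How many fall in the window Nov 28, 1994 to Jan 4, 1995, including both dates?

19

Occurrences land 2·i days after Nov 25, 1994 for i = 0, 1, 2, …
Nov 28, 1994 is 3 days after the start; 3 ÷ 2 = 1 remainder 1; since the remainder is 1, round up to i = 2. First occurrence in the window: #3 on Nov 29, 1994 (2×2 = 4 days in).
Jan 4, 1995 is 40 days after the start; 40 ÷ 2 = 20 remainder 0. Last occurrence in the window: #21 on Jan 4, 1995.
Occurrences #3 through #21: 19 in total.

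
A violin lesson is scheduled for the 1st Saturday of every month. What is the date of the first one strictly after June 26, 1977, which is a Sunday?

June 1977 starts on a Wednesday, so its 1st Saturday is June 4, 1977 (3 days in).
That is not after June 26, 1977, so look at July 1977.
July 1977 starts on a Friday, so its 1st Saturday is July 2, 1977 (1 day in).

July 2, 1977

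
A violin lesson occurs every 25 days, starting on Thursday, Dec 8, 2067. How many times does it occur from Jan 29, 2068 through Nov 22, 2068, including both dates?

12

Occurrences land 25·i days after Dec 8, 2067 for i = 0, 1, 2, …
Jan 29, 2068 is 52 days after the start; 52 ÷ 25 = 2 remainder 2; since the remainder is 2, round up to i = 3. First occurrence in the window: #4 on Feb 21, 2068 (3×25 = 75 days in).
Nov 22, 2068 is 350 days after the start; 350 ÷ 25 = 14 remainder 0. Last occurrence in the window: #15 on Nov 22, 2068.
Occurrences #4 through #15: 12 in total.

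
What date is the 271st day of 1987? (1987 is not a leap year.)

January has 31 days (271 − 31 = 240 remain).
February has 28 days (240 − 28 = 212 remain).
March has 31 days (212 − 31 = 181 remain).
April has 30 days (181 − 30 = 151 remain).
May has 31 days (151 − 31 = 120 remain).
June has 30 days (120 − 30 = 90 remain).
July has 31 days (90 − 31 = 59 remain).
August has 31 days (59 − 31 = 28 remain).
28 into September → September 28.

28 September 1987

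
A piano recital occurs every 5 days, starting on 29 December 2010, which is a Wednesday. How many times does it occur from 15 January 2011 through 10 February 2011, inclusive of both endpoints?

5

Occurrences land 5·i days after 29 December 2010 for i = 0, 1, 2, …
15 January 2011 is 17 days after the start; 17 ÷ 5 = 3 remainder 2; since the remainder is 2, round up to i = 4. First occurrence in the window: #5 on 18 January 2011 (4×5 = 20 days in).
10 February 2011 is 43 days after the start; 43 ÷ 5 = 8 remainder 3. Last occurrence in the window: #9 on 7 February 2011.
Occurrences #5 through #9: 5 in total.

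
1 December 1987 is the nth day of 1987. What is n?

Days in months before December: 31 + 28 + 31 + 30 + 31 + 30 + 31 + 31 + 30 + 31 + 30 = 334.
Plus 1 day into December → day 335.

335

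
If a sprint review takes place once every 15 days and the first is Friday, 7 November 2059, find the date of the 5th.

6 January 2060

The 5th occurrence is 4 intervals after the first: 4 × 15 = 60 days after 7 November 2059.
November has 30 days — 23 days to the end of November leaves 37.
December has 31 days (6 left).
6 days into January → 6 January 2060.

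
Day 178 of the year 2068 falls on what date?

26 June 2068

January has 31 days (178 − 31 = 147 remain).
February has 29 days (147 − 29 = 118 remain).
March has 31 days (118 − 31 = 87 remain).
April has 30 days (87 − 30 = 57 remain).
May has 31 days (57 − 31 = 26 remain).
26 into June → June 26.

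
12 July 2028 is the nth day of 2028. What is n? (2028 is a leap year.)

Days in months before July: 31 + 29 + 31 + 30 + 31 + 30 = 182.
Plus 12 days into July → day 194.

194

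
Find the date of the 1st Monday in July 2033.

July 4, 2033

The first Monday of July 2033 is July 4.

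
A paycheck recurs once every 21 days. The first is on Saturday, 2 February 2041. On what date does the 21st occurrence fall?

The 21st occurrence is 20 intervals after the first: 20 × 21 = 420 days after 2 February 2041.
February has 28 days — 26 days to the end of February leaves 394.
March has 31 days (363 left).
April has 30 days (333 left).
May has 31 days (302 left).
June has 30 days (272 left).
July has 31 days (241 left).
August has 31 days (210 left).
September has 30 days (180 left).
October has 31 days (149 left).
November has 30 days (119 left).
December has 31 days (88 left).
January has 31 days (57 left).
February has 28 days (29 left).
29 days into March → 29 March 2042.

29 March 2042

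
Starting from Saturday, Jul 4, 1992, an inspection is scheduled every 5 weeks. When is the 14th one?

Oct 2, 1993

The 14th occurrence is 13 intervals after the first: 13 × 35 = 455 days after Jul 4, 1992.
Jul has 31 days — 27 days to the end of Jul leaves 428.
From end of Jul to end of 1992 is 153 days (275 left).
Jan has 31 days (244 left).
Feb has 28 days (216 left).
Mar has 31 days (185 left).
Apr has 30 days (155 left).
May has 31 days (124 left).
Jun has 30 days (94 left).
Jul has 31 days (63 left).
Aug has 31 days (32 left).
Sep has 30 days (2 left).
2 days into Oct → Oct 2, 1993.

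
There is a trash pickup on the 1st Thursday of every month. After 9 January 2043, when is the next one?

January 2043 starts on a Thursday, so its 1st Thursday is 1 January 2043.
That is not after 9 January 2043, so look at February 2043.
February 2043 starts on a Sunday, so its 1st Thursday is 5 February 2043 (4 days in).

5 February 2043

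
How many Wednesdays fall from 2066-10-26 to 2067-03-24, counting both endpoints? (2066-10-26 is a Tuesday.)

2066-10-26 is a Tuesday; the first Wednesday on or after it is 2066-10-27 (1 day later).
From 2066-10-27 to 2067-03-24: 4 + 30 + 31 + 31 + 28 + 24 = 148 days (rest of October, November, December, January, February, March).
148 ÷ 7 = 21 full weeks with remainder 1, so 21 more Wednesdays after the first → 22.

22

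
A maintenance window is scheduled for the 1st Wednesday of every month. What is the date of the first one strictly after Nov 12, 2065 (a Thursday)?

Nov 2065 starts on a Sunday, so its 1st Wednesday is Nov 4, 2065 (3 days in).
That is not after Nov 12, 2065, so look at Dec 2065.
Dec 2065 starts on a Tuesday, so its 1st Wednesday is Dec 2, 2065 (1 day in).

Dec 2, 2065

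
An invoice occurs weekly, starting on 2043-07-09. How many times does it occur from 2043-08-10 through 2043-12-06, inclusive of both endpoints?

Occurrences land 7·i days after 2043-07-09 for i = 0, 1, 2, …
2043-08-10 is 32 days after the start; 32 ÷ 7 = 4 remainder 4; since the remainder is 4, round up to i = 5. First occurrence in the window: #6 on 2043-08-13 (5×7 = 35 days in).
2043-12-06 is 150 days after the start; 150 ÷ 7 = 21 remainder 3. Last occurrence in the window: #22 on 2043-12-03.
Occurrences #6 through #22: 17 in total.

17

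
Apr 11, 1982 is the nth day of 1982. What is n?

101

Days in months before Apr: 31 + 28 + 31 = 90.
Plus 11 days into Apr → day 101.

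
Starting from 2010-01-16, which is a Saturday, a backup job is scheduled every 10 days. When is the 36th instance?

The 36th occurrence is 35 intervals after the first: 35 × 10 = 350 days after 2010-01-16.
January has 31 days — 15 days to the end of January leaves 335.
February has 28 days (307 left).
March has 31 days (276 left).
April has 30 days (246 left).
May has 31 days (215 left).
June has 30 days (185 left).
July has 31 days (154 left).
August has 31 days (123 left).
September has 30 days (93 left).
October has 31 days (62 left).
November has 30 days (32 left).
December has 31 days (1 left).
1 day into January → 2011-01-01.

2011-01-01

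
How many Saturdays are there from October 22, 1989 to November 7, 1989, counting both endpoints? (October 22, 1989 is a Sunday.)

October 22, 1989 is a Sunday; the first Saturday on or after it is October 28, 1989 (6 days later).
From October 28, 1989 to November 7, 1989: 3 + 7 = 10 days (rest of October, November).
10 ÷ 7 = 1 full weeks with remainder 3, so 1 more Saturdays after the first → 2.

2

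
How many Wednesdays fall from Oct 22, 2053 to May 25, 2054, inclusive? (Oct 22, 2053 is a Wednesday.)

31

Oct 22, 2053 is a Wednesday; the first Wednesday on or after it is Oct 22, 2053.
From Oct 22, 2053 to May 25, 2054: 9 + 30 + 31 + 31 + 28 + 31 + 30 + 25 = 215 days (rest of Oct, Nov, Dec, Jan, Feb, Mar, Apr, May).
215 ÷ 7 = 30 full weeks with remainder 5, so 30 more Wednesdays after the first → 31.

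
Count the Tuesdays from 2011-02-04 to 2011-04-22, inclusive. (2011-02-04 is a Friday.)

2011-02-04 is a Friday; the first Tuesday on or after it is 2011-02-08 (4 days later).
From 2011-02-08 to 2011-04-22: 20 + 31 + 22 = 73 days (rest of February, March, April).
73 ÷ 7 = 10 full weeks with remainder 3, so 10 more Tuesdays after the first → 11.

11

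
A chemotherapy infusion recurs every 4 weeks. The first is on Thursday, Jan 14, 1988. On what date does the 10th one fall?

The 10th occurrence is 9 intervals after the first: 9 × 28 = 252 days after Jan 14, 1988.
Jan has 31 days — 17 days to the end of Jan leaves 235.
Feb has 29 days (206 left).
Mar has 31 days (175 left).
Apr has 30 days (145 left).
May has 31 days (114 left).
Jun has 30 days (84 left).
Jul has 31 days (53 left).
Aug has 31 days (22 left).
22 days into Sep → Sep 22, 1988.

Sep 22, 1988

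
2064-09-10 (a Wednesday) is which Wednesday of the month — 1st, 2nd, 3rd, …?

Day 10 falls in week ⌈10/7⌉ of the month.
Days 1–7 hold the 1st Wednesday, 8–14 the 2nd, 15–21 the 3rd, 22–28 the 4th, 29–31 the 5th.
10 is in the range for the 2nd.

2nd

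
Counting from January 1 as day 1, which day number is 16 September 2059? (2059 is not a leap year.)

Days in months before September: 31 + 28 + 31 + 30 + 31 + 30 + 31 + 31 = 243.
Plus 16 days into September → day 259.

259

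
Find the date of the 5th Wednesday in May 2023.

May 2023 begins on a Monday, so the first Wednesday is May 3 (2 days later).
The 5th Wednesday is 4 weeks later: 3 + 28 = 31.

May 31, 2023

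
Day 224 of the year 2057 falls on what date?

August 12, 2057

January has 31 days (224 − 31 = 193 remain).
February has 28 days (193 − 28 = 165 remain).
March has 31 days (165 − 31 = 134 remain).
April has 30 days (134 − 30 = 104 remain).
May has 31 days (104 − 31 = 73 remain).
June has 30 days (73 − 30 = 43 remain).
July has 31 days (43 − 31 = 12 remain).
12 into August → August 12.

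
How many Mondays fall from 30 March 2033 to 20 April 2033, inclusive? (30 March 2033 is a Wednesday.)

30 March 2033 is a Wednesday; the first Monday on or after it is 4 April 2033 (5 days later).
From 4 April 2033 to 20 April 2033 is 20 − 4 = 16 days.
16 ÷ 7 = 2 full weeks with remainder 2, so 2 more Mondays after the first → 3.

3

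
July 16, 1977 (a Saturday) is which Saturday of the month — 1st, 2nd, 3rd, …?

3rd

Day 16 falls in week ⌈16/7⌉ of the month.
Days 1–7 hold the 1st Saturday, 8–14 the 2nd, 15–21 the 3rd, 22–28 the 4th, 29–31 the 5th.
16 is in the range for the 3rd.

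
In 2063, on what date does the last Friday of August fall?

31 August 2063

The first Friday of August 2063 is August 3.
August 2063 has 31 days. Adding weeks: 3, 10, 17, 24, 31 — the last one ≤ 31 is the 31st.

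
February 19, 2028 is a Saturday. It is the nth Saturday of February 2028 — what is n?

3rd

Day 19 falls in week ⌈19/7⌉ of the month.
Days 1–7 hold the 1st Saturday, 8–14 the 2nd, 15–21 the 3rd, 22–28 the 4th, 29–31 the 5th.
19 is in the range for the 3rd.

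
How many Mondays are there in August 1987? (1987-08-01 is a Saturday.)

1987-08-01 is a Saturday; the first Monday on or after it is 1987-08-03 (2 days later).
From 1987-08-03 to 1987-08-31 is 31 − 3 = 28 days.
28 ÷ 7 = 4 full weeks with remainder 0, so 4 more Mondays after the first → 5.

5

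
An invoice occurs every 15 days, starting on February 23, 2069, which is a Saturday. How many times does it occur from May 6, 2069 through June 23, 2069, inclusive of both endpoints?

Occurrences land 15·i days after February 23, 2069 for i = 0, 1, 2, …
May 6, 2069 is 72 days after the start; 72 ÷ 15 = 4 remainder 12; since the remainder is 12, round up to i = 5. First occurrence in the window: #6 on May 9, 2069 (5×15 = 75 days in).
June 23, 2069 is 120 days after the start; 120 ÷ 15 = 8 remainder 0. Last occurrence in the window: #9 on June 23, 2069.
Occurrences #6 through #9: 4 in total.

4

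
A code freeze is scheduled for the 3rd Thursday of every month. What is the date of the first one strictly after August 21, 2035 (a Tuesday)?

September 20, 2035

August 2035 starts on a Wednesday; its first Thursday is the 2nd, so the 3rd Thursday is the 16th — August 16, 2035.
That is not after August 21, 2035, so look at September 2035.
September 2035 starts on a Saturday; its first Thursday is the 6th, so the 3rd Thursday is the 20th — September 20, 2035.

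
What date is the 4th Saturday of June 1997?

1997-06-28

The first Saturday of June 1997 is June 7.
The 4th Saturday is 3 weeks later: 7 + 21 = 28.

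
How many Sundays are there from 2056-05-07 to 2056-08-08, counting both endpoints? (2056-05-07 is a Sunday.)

14

2056-05-07 is a Sunday; the first Sunday on or after it is 2056-05-07.
From 2056-05-07 to 2056-08-08: 24 + 30 + 31 + 8 = 93 days (rest of May, June, July, August).
93 ÷ 7 = 13 full weeks with remainder 2, so 13 more Sundays after the first → 14.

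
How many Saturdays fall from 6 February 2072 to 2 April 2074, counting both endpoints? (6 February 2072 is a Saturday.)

6 February 2072 is a Saturday; the first Saturday on or after it is 6 February 2072.
From 6 February 2072 to 2 April 2074: 329 + 365 + 92 = 786 days (rest of 2072, 2073, to 2 April 2074 in 2074).
786 ÷ 7 = 112 full weeks with remainder 2, so 112 more Saturdays after the first → 113.

113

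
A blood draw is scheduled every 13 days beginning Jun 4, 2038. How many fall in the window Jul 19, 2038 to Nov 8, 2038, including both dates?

Occurrences land 13·i days after Jun 4, 2038 for i = 0, 1, 2, …
Jul 19, 2038 is 45 days after the start; 45 ÷ 13 = 3 remainder 6; since the remainder is 6, round up to i = 4. First occurrence in the window: #5 on Jul 26, 2038 (4×13 = 52 days in).
Nov 8, 2038 is 157 days after the start; 157 ÷ 13 = 12 remainder 1. Last occurrence in the window: #13 on Nov 7, 2038.
Occurrences #5 through #13: 9 in total.

9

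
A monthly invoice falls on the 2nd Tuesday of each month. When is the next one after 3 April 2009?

April 2009 starts on a Wednesday; its first Tuesday is the 7th, so the 2nd Tuesday is the 14th — 14 April 2009.
14 April 2009 is after 3 April 2009, so that is the next one.

14 April 2009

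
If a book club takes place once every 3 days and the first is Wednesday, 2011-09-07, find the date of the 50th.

The 50th occurrence is 49 intervals after the first: 49 × 3 = 147 days after 2011-09-07.
September has 30 days — 23 days to the end of September leaves 124.
October has 31 days (93 left).
November has 30 days (63 left).
December has 31 days (32 left).
January has 31 days (1 left).
1 day into February → 2012-02-01.

2012-02-01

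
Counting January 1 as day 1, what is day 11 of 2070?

Jan 11, 2070

11 into Jan → Jan 11.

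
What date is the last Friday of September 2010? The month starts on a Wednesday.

September 2010 begins on a Wednesday, so the first Friday is September 3 (2 days later).
September 2010 has 30 days. Adding weeks: 3, 10, 17, 24 — the last one ≤ 30 is the 24th.

24 September 2010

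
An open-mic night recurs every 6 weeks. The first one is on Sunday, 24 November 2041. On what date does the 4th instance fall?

30 March 2042

The 4th occurrence is 3 intervals after the first: 3 × 42 = 126 days after 24 November 2041.
November has 30 days — 6 days to the end of November leaves 120.
December has 31 days (89 left).
January has 31 days (58 left).
February has 28 days (30 left).
30 days into March → 30 March 2042.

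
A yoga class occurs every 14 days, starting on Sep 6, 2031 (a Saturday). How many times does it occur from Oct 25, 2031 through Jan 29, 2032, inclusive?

7

Occurrences land 14·i days after Sep 6, 2031 for i = 0, 1, 2, …
Oct 25, 2031 is 49 days after the start; 49 ÷ 14 = 3 remainder 7; since the remainder is 7, round up to i = 4. First occurrence in the window: #5 on Nov 1, 2031 (4×14 = 56 days in).
Jan 29, 2032 is 145 days after the start; 145 ÷ 14 = 10 remainder 5. Last occurrence in the window: #11 on Jan 24, 2032.
Occurrences #5 through #11: 7 in total.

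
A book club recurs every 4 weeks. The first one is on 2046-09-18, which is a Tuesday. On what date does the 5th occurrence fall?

2047-01-08

The 5th occurrence is 4 intervals after the first: 4 × 28 = 112 days after 2046-09-18.
September has 30 days — 12 days to the end of September leaves 100.
October has 31 days (69 left).
November has 30 days (39 left).
December has 31 days (8 left).
8 days into January → 2047-01-08.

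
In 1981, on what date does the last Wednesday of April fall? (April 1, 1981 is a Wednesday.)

April 1981 begins on a Wednesday, so the first Wednesday is April 1.
April 1981 has 30 days. Adding weeks: 1, 8, 15, 22, 29 — the last one ≤ 30 is the 29th.

April 29, 1981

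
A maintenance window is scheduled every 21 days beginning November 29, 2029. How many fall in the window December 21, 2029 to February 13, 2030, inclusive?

2

Occurrences land 21·i days after November 29, 2029 for i = 0, 1, 2, …
December 21, 2029 is 22 days after the start; 22 ÷ 21 = 1 remainder 1; since the remainder is 1, round up to i = 2. First occurrence in the window: #3 on January 10, 2030 (2×21 = 42 days in).
February 13, 2030 is 76 days after the start; 76 ÷ 21 = 3 remainder 13. Last occurrence in the window: #4 on January 31, 2030.
Occurrences #3 through #4: 2 in total.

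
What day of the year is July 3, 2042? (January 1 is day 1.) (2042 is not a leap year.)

Days in months before July: 31 + 28 + 31 + 30 + 31 + 30 = 181.
Plus 3 days into July → day 184.

184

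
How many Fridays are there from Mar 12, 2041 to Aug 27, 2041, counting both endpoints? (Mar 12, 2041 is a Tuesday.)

Mar 12, 2041 is a Tuesday; the first Friday on or after it is Mar 15, 2041 (3 days later).
From Mar 15, 2041 to Aug 27, 2041: 16 + 30 + 31 + 30 + 31 + 27 = 165 days (rest of Mar, Apr, May, Jun, Jul, Aug).
165 ÷ 7 = 23 full weeks with remainder 4, so 23 more Fridays after the first → 24.

24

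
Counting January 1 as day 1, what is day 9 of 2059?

9 into January → January 9.

2059-01-09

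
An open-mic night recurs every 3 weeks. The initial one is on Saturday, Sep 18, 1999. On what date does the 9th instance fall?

The 9th occurrence is 8 intervals after the first: 8 × 21 = 168 days after Sep 18, 1999.
Sep has 30 days — 12 days to the end of Sep leaves 156.
Oct has 31 days (125 left).
Nov has 30 days (95 left).
Dec has 31 days (64 left).
Jan has 31 days (33 left).
Feb has 29 days (4 left).
4 days into Mar → Mar 4, 2000.

Mar 4, 2000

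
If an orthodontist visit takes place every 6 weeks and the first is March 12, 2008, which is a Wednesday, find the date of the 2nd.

The 2nd occurrence is 1 interval after the first: 1 × 42 = 42 days after March 12, 2008.
March has 31 days — 19 days to the end of March leaves 23.
23 days into April → April 23, 2008.

April 23, 2008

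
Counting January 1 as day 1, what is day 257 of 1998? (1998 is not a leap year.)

January has 31 days (257 − 31 = 226 remain).
February has 28 days (226 − 28 = 198 remain).
March has 31 days (198 − 31 = 167 remain).
April has 30 days (167 − 30 = 137 remain).
May has 31 days (137 − 31 = 106 remain).
June has 30 days (106 − 30 = 76 remain).
July has 31 days (76 − 31 = 45 remain).
August has 31 days (45 − 31 = 14 remain).
14 into September → September 14.

September 14, 1998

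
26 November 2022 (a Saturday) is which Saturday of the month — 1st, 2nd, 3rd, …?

Day 26 falls in week ⌈26/7⌉ of the month.
Days 1–7 hold the 1st Saturday, 8–14 the 2nd, 15–21 the 3rd, 22–28 the 4th, 29–31 the 5th.
26 is in the range for the 4th.

4th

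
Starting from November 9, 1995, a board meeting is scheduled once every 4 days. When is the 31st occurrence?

The 31st occurrence is 30 intervals after the first: 30 × 4 = 120 days after November 9, 1995.
November has 30 days — 21 days to the end of November leaves 99.
December has 31 days (68 left).
January has 31 days (37 left).
February has 29 days (8 left).
8 days into March → March 8, 1996.

March 8, 1996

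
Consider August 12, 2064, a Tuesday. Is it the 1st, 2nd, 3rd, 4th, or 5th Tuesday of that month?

2nd

Day 12 falls in week ⌈12/7⌉ of the month.
Days 1–7 hold the 1st Tuesday, 8–14 the 2nd, 15–21 the 3rd, 22–28 the 4th, 29–31 the 5th.
12 is in the range for the 2nd.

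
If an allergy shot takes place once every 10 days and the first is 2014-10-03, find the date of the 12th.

2015-01-21

The 12th occurrence is 11 intervals after the first: 11 × 10 = 110 days after 2014-10-03.
October has 31 days — 28 days to the end of October leaves 82.
November has 30 days (52 left).
December has 31 days (21 left).
21 days into January → 2015-01-21.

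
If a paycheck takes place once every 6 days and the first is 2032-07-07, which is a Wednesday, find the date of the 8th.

2032-08-18

The 8th occurrence is 7 intervals after the first: 7 × 6 = 42 days after 2032-07-07.
July has 31 days — 24 days to the end of July leaves 18.
18 days into August → 2032-08-18.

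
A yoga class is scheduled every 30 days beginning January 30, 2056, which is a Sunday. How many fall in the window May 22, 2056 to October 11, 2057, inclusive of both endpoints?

Occurrences land 30·i days after January 30, 2056 for i = 0, 1, 2, …
May 22, 2056 is 113 days after the start; 113 ÷ 30 = 3 remainder 23; since the remainder is 23, round up to i = 4. First occurrence in the window: #5 on May 29, 2056 (4×30 = 120 days in).
October 11, 2057 is 620 days after the start; 620 ÷ 30 = 20 remainder 20. Last occurrence in the window: #21 on September 21, 2057.
Occurrences #5 through #21: 17 in total.

17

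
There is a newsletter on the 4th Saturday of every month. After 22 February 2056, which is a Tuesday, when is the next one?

February 2056 starts on a Tuesday; its first Saturday is the 5th, so the 4th Saturday is the 26th — 26 February 2056.
26 February 2056 is after 22 February 2056, so that is the next one.

26 February 2056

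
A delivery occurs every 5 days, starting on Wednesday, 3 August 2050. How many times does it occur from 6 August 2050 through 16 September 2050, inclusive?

8

Occurrences land 5·i days after 3 August 2050 for i = 0, 1, 2, …
6 August 2050 is 3 days after the start; 3 ÷ 5 = 0 remainder 3; since the remainder is 3, round up to i = 1. First occurrence in the window: #2 on 8 August 2050 (1×5 = 5 days in).
16 September 2050 is 44 days after the start; 44 ÷ 5 = 8 remainder 4. Last occurrence in the window: #9 on 12 September 2050.
Occurrences #2 through #9: 8 in total.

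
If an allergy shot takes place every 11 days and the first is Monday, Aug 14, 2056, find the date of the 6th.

The 6th occurrence is 5 intervals after the first: 5 × 11 = 55 days after Aug 14, 2056.
Aug has 31 days — 17 days to the end of Aug leaves 38.
Sep has 30 days (8 left).
8 days into Oct → Oct 8, 2056.

Oct 8, 2056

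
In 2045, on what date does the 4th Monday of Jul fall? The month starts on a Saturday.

Jul 2045 begins on a Saturday, so the first Monday is Jul 3 (2 days later).
The 4th Monday is 3 weeks later: 3 + 21 = 24.

Jul 24, 2045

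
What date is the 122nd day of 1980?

January has 31 days (122 − 31 = 91 remain).
February has 29 days (91 − 29 = 62 remain).
March has 31 days (62 − 31 = 31 remain).
April has 30 days (31 − 30 = 1 remain).
1 into May → May 1.

1 May 1980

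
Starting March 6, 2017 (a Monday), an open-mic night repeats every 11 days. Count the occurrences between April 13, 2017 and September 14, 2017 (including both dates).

Occurrences land 11·i days after March 6, 2017 for i = 0, 1, 2, …
April 13, 2017 is 38 days after the start; 38 ÷ 11 = 3 remainder 5; since the remainder is 5, round up to i = 4. First occurrence in the window: #5 on April 19, 2017 (4×11 = 44 days in).
September 14, 2017 is 192 days after the start; 192 ÷ 11 = 17 remainder 5. Last occurrence in the window: #18 on September 9, 2017.
Occurrences #5 through #18: 14 in total.

14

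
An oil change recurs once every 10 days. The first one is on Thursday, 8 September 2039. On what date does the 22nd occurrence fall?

5 April 2040

The 22nd occurrence is 21 intervals after the first: 21 × 10 = 210 days after 8 September 2039.
September has 30 days — 22 days to the end of September leaves 188.
October has 31 days (157 left).
November has 30 days (127 left).
December has 31 days (96 left).
January has 31 days (65 left).
February has 29 days (36 left).
March has 31 days (5 left).
5 days into April → 5 April 2040.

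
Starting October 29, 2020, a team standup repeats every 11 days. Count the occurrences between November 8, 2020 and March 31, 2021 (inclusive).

13

Occurrences land 11·i days after October 29, 2020 for i = 0, 1, 2, …
November 8, 2020 is 10 days after the start; 10 ÷ 11 = 0 remainder 10; since the remainder is 10, round up to i = 1. First occurrence in the window: #2 on November 9, 2020 (1×11 = 11 days in).
March 31, 2021 is 153 days after the start; 153 ÷ 11 = 13 remainder 10. Last occurrence in the window: #14 on March 21, 2021.
Occurrences #2 through #14: 13 in total.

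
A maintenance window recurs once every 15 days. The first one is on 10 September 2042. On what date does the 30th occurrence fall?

19 November 2043

The 30th occurrence is 29 intervals after the first: 29 × 15 = 435 days after 10 September 2042.
September has 30 days — 20 days to the end of September leaves 415.
From end of September to end of 2042 is 92 days (323 left).
January has 31 days (292 left).
February has 28 days (264 left).
March has 31 days (233 left).
April has 30 days (203 left).
May has 31 days (172 left).
June has 30 days (142 left).
July has 31 days (111 left).
August has 31 days (80 left).
September has 30 days (50 left).
October has 31 days (19 left).
19 days into November → 19 November 2043.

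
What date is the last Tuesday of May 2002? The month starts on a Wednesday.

May 28, 2002

May 2002 begins on a Wednesday, so the first Tuesday is May 7 (6 days later).
May 2002 has 31 days. Adding weeks: 7, 14, 21, 28 — the last one ≤ 31 is the 28th.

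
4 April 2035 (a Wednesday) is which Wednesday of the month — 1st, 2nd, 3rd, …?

Day 4 falls in week ⌈4/7⌉ of the month.
Days 1–7 hold the 1st Wednesday, 8–14 the 2nd, 15–21 the 3rd, 22–28 the 4th, 29–31 the 5th.
4 is in the range for the 1st.

1st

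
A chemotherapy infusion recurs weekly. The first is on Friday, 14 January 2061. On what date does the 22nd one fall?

The 22nd occurrence is 21 intervals after the first: 21 × 7 = 147 days after 14 January 2061.
January has 31 days — 17 days to the end of January leaves 130.
February has 28 days (102 left).
March has 31 days (71 left).
April has 30 days (41 left).
May has 31 days (10 left).
10 days into June → 10 June 2061.

10 June 2061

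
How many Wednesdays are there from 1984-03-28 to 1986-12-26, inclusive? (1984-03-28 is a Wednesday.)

1984-03-28 is a Wednesday; the first Wednesday on or after it is 1984-03-28.
From 1984-03-28 to 1986-12-26: 278 + 365 + 360 = 1003 days (rest of 1984, 1985, to 1986-12-26 in 1986).
1003 ÷ 7 = 143 full weeks with remainder 2, so 143 more Wednesdays after the first → 144.

144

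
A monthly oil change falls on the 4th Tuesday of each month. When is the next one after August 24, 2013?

August 2013 starts on a Thursday; its first Tuesday is the 6th, so the 4th Tuesday is the 27th — August 27, 2013.
August 27, 2013 is after August 24, 2013, so that is the next one.

August 27, 2013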